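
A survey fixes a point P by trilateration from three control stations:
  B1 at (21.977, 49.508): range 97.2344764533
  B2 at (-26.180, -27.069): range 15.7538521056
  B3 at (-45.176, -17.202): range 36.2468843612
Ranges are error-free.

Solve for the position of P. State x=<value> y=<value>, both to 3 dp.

x=-16.744 y=-39.684

eq1: (x − 21.977)² + (y − 49.508)² = 97.2344764533²
eq2: (x + 26.180)² + (y + 27.069)² = 15.7538521056²
eq3: (x + 45.176)² + (y + 17.202)² = 36.2468843612²
eq1−eq2, eq1−eq3 (x²,y² cancel):
  -96.314·x − 153.154·y = 7690.452123
  -134.306·x − 133.420·y = 7543.455972
det = -96.314·-133.420 − -153.154·-134.306 = -7719.287244
x = (7690.452123·-133.420 − -153.154·7543.455972) / -7719.287244 = -16.743817
y = (-96.314·7543.455972 − 7690.452123·-134.306) / -7719.287244 = -39.684162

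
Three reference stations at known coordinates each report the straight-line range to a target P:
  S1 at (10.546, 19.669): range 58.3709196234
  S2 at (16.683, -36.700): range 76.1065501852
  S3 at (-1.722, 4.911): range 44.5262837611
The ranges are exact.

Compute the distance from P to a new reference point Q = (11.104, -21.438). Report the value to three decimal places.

63.617

eq1: (x − 10.546)² + (y − 19.669)² = 58.3709196234²
eq2: (x − 16.683)² + (y + 36.700)² = 76.1065501852²
eq3: (x + 1.722)² + (y − 4.911)² = 44.5262837611²
eq1−eq2, eq1−eq3 (x²,y² cancel):
  12.274·x − 112.738·y = -1257.917911
  -24.536·x − 29.516·y = 953.569840
det = 12.274·-29.516 − -112.738·-24.536 = -3128.418952
x = (-1257.917911·-29.516 − -112.738·953.569840) / -3128.418952 = -46.231743
y = (12.274·953.569840 − -1257.917911·-24.536) / -3128.418952 = 6.124550
|P − Q| = √((-46.231743 − 11.104)² + (6.124550 − -21.438)²) = 63.616677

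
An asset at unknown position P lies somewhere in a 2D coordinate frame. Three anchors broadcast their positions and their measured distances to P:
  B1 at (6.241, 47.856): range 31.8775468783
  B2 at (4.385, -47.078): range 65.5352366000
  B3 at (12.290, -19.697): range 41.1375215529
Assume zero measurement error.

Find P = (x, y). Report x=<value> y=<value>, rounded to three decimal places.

x=-4.519 y=17.849

eq1: (x − 6.241)² + (y − 47.856)² = 31.8775468783²
eq2: (x − 4.385)² + (y + 47.078)² = 65.5352366000²
eq3: (x − 12.290)² + (y + 19.697)² = 41.1375215529²
eq1−eq2, eq1−eq3 (x²,y² cancel):
  -3.712·x − 189.868·y = -3372.269749
  12.098·x − 135.106·y = -2466.248593
det = -3.712·-135.106 − -189.868·12.098 = 2798.536536
x = (-3372.269749·-135.106 − -189.868·-2466.248593) / 2798.536536 = -4.519438
y = (-3.712·-2466.248593 − -3372.269749·12.098) / 2798.536536 = 17.849484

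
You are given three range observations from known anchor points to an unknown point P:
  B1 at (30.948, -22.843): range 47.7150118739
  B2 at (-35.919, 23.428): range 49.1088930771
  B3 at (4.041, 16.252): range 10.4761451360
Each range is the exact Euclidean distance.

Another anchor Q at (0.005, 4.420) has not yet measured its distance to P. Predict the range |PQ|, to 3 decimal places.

eq1: (x − 30.948)² + (y + 22.843)² = 47.7150118739²
eq2: (x + 35.919)² + (y − 23.428)² = 49.1088930771²
eq3: (x − 4.041)² + (y − 16.252)² = 10.4761451360²
eq1−eq2, eq1−eq3 (x²,y² cancel):
  -133.734·x + 92.542·y = 224.503371
  -53.814·x + 78.190·y = 967.848573
det = -133.734·78.190 − 92.542·-53.814 = -5476.606272
x = (224.503371·78.190 − 92.542·967.848573) / -5476.606272 = 13.149151
y = (-133.734·967.848573 − 224.503371·-53.814) / -5476.606272 = 21.428021
|P − Q| = √((13.149151 − 0.005)² + (21.428021 − 4.420)²) = 21.495151

21.495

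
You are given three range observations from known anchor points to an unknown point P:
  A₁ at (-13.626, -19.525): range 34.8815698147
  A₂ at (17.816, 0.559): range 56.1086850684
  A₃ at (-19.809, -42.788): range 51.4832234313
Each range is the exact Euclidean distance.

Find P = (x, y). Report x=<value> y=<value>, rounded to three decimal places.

eq1: (x + 13.626)² + (y + 19.525)² = 34.8815698147²
eq2: (x − 17.816)² + (y − 0.559)² = 56.1086850684²
eq3: (x + 19.809)² + (y + 42.788)² = 51.4832234313²
eq2−eq3, eq2−eq1 (x²,y² cancel):
  -75.250·x − 86.694·y = 2403.149333
  -62.884·x − 40.168·y = 2180.631791
det = -75.250·-40.168 − -86.694·-62.884 = -2429.023496
x = (2403.149333·-40.168 − -86.694·2180.631791) / -2429.023496 = -38.088553
y = (-75.250·2180.631791 − 2403.149333·-62.884) / -2429.023496 = 5.340788

x=-38.089 y=5.341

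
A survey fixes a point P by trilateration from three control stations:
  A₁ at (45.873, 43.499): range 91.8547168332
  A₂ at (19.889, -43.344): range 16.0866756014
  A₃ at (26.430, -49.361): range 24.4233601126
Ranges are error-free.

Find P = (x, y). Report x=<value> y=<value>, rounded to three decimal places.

eq1: (x − 45.873)² + (y − 43.499)² = 91.8547168332²
eq2: (x − 19.889)² + (y + 43.344)² = 16.0866756014²
eq3: (x − 26.430)² + (y + 49.361)² = 24.4233601126²
eq1−eq2, eq1−eq3 (x²,y² cancel):
  -51.968·x − 173.686·y = 6456.287400
  -38.886·x − 185.720·y = 6979.346576
det = -51.968·-185.720 − -173.686·-38.886 = 2897.543164
x = (6456.287400·-185.720 − -173.686·6979.346576) / 2897.543164 = 4.539395
y = (-51.968·6979.346576 − 6456.287400·-38.886) / 2897.543164 = -38.530398

x=4.539 y=-38.530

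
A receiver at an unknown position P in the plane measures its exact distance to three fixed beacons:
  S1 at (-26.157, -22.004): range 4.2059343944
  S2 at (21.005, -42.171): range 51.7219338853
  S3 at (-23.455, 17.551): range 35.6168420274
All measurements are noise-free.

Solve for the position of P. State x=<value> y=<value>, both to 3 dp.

eq1: (x + 26.157)² + (y + 22.004)² = 4.2059343944²
eq2: (x − 21.005)² + (y + 42.171)² = 51.7219338853²
eq3: (x + 23.455)² + (y − 17.551)² = 35.6168420274²
eq3−eq2, eq3−eq1 (x²,y² cancel):
  88.920·x − 119.444·y = -45.170369
  -5.404·x − 79.110·y = 1561.059591
det = 88.920·-79.110 − -119.444·-5.404 = -7679.936576
x = (-45.170369·-79.110 − -119.444·1561.059591) / -7679.936576 = -24.744036
y = (88.920·1561.059591 − -45.170369·-5.404) / -7679.936576 = -18.042508

x=-24.744 y=-18.043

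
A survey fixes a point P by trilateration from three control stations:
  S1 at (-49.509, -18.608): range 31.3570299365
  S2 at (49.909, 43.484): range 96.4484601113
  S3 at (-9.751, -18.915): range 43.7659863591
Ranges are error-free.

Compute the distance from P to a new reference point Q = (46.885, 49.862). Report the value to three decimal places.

eq1: (x + 49.509)² + (y + 18.608)² = 31.3570299365²
eq2: (x − 49.909)² + (y − 43.484)² = 96.4484601113²
eq3: (x + 9.751)² + (y + 18.915)² = 43.7659863591²
eq3−eq2, eq3−eq1 (x²,y² cancel):
  119.320·x + 124.798·y = -3457.936585
  -79.516·x + 0.614·y = 3276.737755
det = 119.320·0.614 − 124.798·-79.516 = 9996.700248
x = (-3457.936585·0.614 − 124.798·3276.737755) / 9996.700248 = -41.118917
y = (119.320·3276.737755 − -3457.936585·-79.516) / 9996.700248 = 11.605736
|P − Q| = √((-41.118917 − 46.885)² + (11.605736 − 49.862)²) = 95.959529

95.960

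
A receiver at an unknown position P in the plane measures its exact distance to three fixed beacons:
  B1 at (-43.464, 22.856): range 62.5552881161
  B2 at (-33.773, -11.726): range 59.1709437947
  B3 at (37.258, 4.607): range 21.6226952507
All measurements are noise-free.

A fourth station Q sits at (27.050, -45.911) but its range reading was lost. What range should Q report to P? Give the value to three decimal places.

eq1: (x + 43.464)² + (y − 22.856)² = 62.5552881161²
eq2: (x + 33.773)² + (y + 11.726)² = 59.1709437947²
eq3: (x − 37.258)² + (y − 4.607)² = 21.6226952507²
eq1−eq3, eq1−eq2 (x²,y² cancel):
  161.444·x − 36.498·y = 2443.490102
  19.382·x − 69.164·y = -721.437945
det = 161.444·-69.164 − -36.498·19.382 = -10458.708580
x = (2443.490102·-69.164 − -36.498·-721.437945) / -10458.708580 = 18.676550
y = (161.444·-721.437945 − 2443.490102·19.382) / -10458.708580 = 15.664606
|P − Q| = √((18.676550 − 27.050)² + (15.664606 − -45.911)²) = 62.142336

62.142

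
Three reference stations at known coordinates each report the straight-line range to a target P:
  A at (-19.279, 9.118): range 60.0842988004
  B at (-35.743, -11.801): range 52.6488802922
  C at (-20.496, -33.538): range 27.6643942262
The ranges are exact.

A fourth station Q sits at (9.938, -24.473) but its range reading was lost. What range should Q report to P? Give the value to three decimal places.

eq1: (x + 19.279)² + (y − 9.118)² = 60.0842988004²
eq2: (x + 35.743)² + (y + 11.801)² = 52.6488802922²
eq3: (x + 20.496)² + (y + 33.538)² = 27.6643942262²
eq2−eq3, eq2−eq1 (x²,y² cancel):
  30.494·x − 43.474·y = 2134.643698
  32.928·x + 41.838·y = -1800.226251
det = 30.494·41.838 − -43.474·32.928 = 2707.319844
x = (2134.643698·41.838 − -43.474·-1800.226251) / 2707.319844 = 4.080119
y = (30.494·-1800.226251 − 2134.643698·32.928) / 2707.319844 = -46.239696
|P − Q| = √((4.080119 − 9.938)² + (-46.239696 − -24.473)²) = 22.541159

22.541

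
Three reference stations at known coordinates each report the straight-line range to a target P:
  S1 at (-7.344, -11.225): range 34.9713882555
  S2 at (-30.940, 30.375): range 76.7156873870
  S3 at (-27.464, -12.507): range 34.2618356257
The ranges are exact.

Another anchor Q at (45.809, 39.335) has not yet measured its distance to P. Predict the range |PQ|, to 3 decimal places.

eq1: (x + 7.344)² + (y + 11.225)² = 34.9713882555²
eq2: (x + 30.940)² + (y − 30.375)² = 76.7156873870²
eq3: (x + 27.464)² + (y + 12.507)² = 34.2618356257²
eq1−eq3, eq1−eq2 (x²,y² cancel):
  -40.240·x − 2.564·y = 779.886000
  -47.192·x + 83.200·y = -2962.309431
det = -40.240·83.200 − -2.564·-47.192 = -3468.968288
x = (779.886000·83.200 − -2.564·-2962.309431) / -3468.968288 = -16.515329
y = (-40.240·-2962.309431 − 779.886000·-47.192) / -3468.968288 = -44.972366
|P − Q| = √((-16.515329 − 45.809)² + (-44.972366 − 39.335)²) = 104.842997

104.843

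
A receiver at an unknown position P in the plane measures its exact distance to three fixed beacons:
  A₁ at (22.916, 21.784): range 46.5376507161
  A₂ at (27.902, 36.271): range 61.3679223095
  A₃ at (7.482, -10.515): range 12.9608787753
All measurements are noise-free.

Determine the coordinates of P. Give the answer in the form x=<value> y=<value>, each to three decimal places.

x=-4.265 y=-15.991

eq1: (x − 22.916)² + (y − 21.784)² = 46.5376507161²
eq2: (x − 27.902)² + (y − 36.271)² = 61.3679223095²
eq3: (x − 7.482)² + (y + 10.515)² = 12.9608787753²
eq3−eq1, eq3−eq2 (x²,y² cancel):
  30.868·x + 64.598·y = -1164.628393
  40.840·x + 93.572·y = -1670.476014
det = 30.868·93.572 − 64.598·40.840 = 250.198176
x = (-1164.628393·93.572 − 64.598·-1670.476014) / 250.198176 = -4.265412
y = (30.868·-1670.476014 − -1164.628393·40.840) / 250.198176 = -15.990644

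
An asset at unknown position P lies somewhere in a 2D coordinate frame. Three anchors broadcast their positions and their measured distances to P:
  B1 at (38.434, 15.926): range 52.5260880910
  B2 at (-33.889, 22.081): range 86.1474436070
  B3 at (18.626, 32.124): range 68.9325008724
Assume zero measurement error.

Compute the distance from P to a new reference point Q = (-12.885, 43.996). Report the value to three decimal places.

eq1: (x − 38.434)² + (y − 15.926)² = 52.5260880910²
eq2: (x + 33.889)² + (y − 22.081)² = 86.1474436070²
eq3: (x − 18.626)² + (y − 32.124)² = 68.9325008724²
eq2−eq1, eq2−eq3 (x²,y² cancel):
  144.646·x − 12.310·y = 4757.167060
  105.030·x + 20.086·y = 2412.536733
det = 144.646·20.086 − -12.310·105.030 = 4198.278856
x = (4757.167060·20.086 − -12.310·2412.536733) / 4198.278856 = 29.833841
y = (144.646·2412.536733 − 4757.167060·105.030) / 4198.278856 = -35.891248
|P − Q| = √((29.833841 − -12.885)² + (-35.891248 − 43.996)²) = 90.591787

90.592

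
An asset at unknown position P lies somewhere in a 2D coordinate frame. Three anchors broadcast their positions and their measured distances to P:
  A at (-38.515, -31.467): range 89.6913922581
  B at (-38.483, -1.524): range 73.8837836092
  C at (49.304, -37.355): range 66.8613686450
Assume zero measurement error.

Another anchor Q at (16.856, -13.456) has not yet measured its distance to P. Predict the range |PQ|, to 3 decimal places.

42.115

eq1: (x + 38.515)² + (y + 31.467)² = 89.6913922581²
eq2: (x + 38.483)² + (y + 1.524)² = 73.8837836092²
eq3: (x − 49.304)² + (y + 37.355)² = 66.8613686450²
eq2−eq1, eq2−eq3 (x²,y² cancel):
  -0.064·x − 59.886·y = -1595.418916
  175.574·x − 71.662·y = 3331.387439
det = -0.064·-71.662 − -59.886·175.574 = 10519.010932
x = (-1595.418916·-71.662 − -59.886·3331.387439) / 10519.010932 = 29.834970
y = (-0.064·3331.387439 − -1595.418916·175.574) / 10519.010932 = 26.609048
|P − Q| = √((29.834970 − 16.856)² + (26.609048 − -13.456)²) = 42.114864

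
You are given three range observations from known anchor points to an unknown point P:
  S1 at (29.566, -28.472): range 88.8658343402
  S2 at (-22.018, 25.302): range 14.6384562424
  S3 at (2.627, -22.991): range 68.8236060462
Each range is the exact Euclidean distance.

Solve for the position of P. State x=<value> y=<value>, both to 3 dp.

x=-29.636 y=37.802

eq1: (x − 29.566)² + (y + 28.472)² = 88.8658343402²
eq2: (x + 22.018)² + (y − 25.302)² = 14.6384562424²
eq3: (x − 2.627)² + (y + 22.991)² = 68.8236060462²
eq1−eq3, eq1−eq2 (x²,y² cancel):
  -53.878·x + 10.962·y = 2011.131834
  -103.168·x + 107.548·y = 7123.032500
det = -53.878·107.548 − 10.962·-103.168 = -4663.543528
x = (2011.131834·107.548 − 10.962·7123.032500) / -4663.543528 = -29.636375
y = (-53.878·7123.032500 − 2011.131834·-103.168) / -4663.543528 = 37.801791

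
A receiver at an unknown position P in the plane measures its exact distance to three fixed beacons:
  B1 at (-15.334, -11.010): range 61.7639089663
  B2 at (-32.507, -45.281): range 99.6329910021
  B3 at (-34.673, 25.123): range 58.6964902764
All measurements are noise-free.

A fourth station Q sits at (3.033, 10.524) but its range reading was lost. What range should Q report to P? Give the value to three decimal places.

33.510

eq1: (x + 15.334)² + (y + 11.010)² = 61.7639089663²
eq2: (x + 32.507)² + (y + 45.281)² = 99.6329910021²
eq3: (x + 34.673)² + (y − 25.123)² = 58.6964902764²
eq1−eq3, eq1−eq2 (x²,y² cancel):
  -38.678·x + 72.266·y = 1846.532882
  -34.346·x − 68.542·y = -3361.230091
det = -38.678·-68.542 − 72.266·-34.346 = 5133.115512
x = (1846.532882·-68.542 − 72.266·-3361.230091) / 5133.115512 = 22.664130
y = (-38.678·-3361.230091 − 1846.532882·-34.346) / 5133.115512 = 37.682120
|P − Q| = √((22.664130 − 3.033)² + (37.682120 − 10.524)²) = 33.510368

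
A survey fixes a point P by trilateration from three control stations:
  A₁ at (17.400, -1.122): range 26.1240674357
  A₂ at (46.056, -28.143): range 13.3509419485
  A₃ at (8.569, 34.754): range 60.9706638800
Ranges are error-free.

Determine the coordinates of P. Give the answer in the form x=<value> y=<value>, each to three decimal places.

eq1: (x − 17.400)² + (y + 1.122)² = 26.1240674357²
eq2: (x − 46.056)² + (y + 28.143)² = 13.3509419485²
eq3: (x − 8.569)² + (y − 34.754)² = 60.9706638800²
eq1−eq3, eq1−eq2 (x²,y² cancel):
  -17.662·x + 71.752·y = -2057.705562
  57.312·x − 54.042·y = 3113.383949
det = -17.662·-54.042 − 71.752·57.312 = -3157.760820
x = (-2057.705562·-54.042 − 71.752·3113.383949) / -3157.760820 = 35.528024
y = (-17.662·3113.383949 − -2057.705562·57.312) / -3157.760820 = -19.932679

x=35.528 y=-19.933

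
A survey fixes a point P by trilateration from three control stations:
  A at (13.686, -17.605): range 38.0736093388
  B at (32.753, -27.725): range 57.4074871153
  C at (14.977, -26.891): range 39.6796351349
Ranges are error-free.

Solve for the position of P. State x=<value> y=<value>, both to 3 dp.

x=-24.246 y=-20.888

eq1: (x − 13.686)² + (y + 17.605)² = 38.0736093388²
eq2: (x − 32.753)² + (y + 27.725)² = 57.4074871153²
eq3: (x − 14.977)² + (y + 26.891)² = 39.6796351349²
eq1−eq3, eq1−eq2 (x²,y² cancel):
  2.582·x − 18.572·y = 325.320073
  38.134·x − 20.240·y = -501.827836
det = 2.582·-20.240 − -18.572·38.134 = 655.964968
x = (325.320073·-20.240 − -18.572·-501.827836) / 655.964968 = -24.245845
y = (2.582·-501.827836 − 325.320073·38.134) / 655.964968 = -20.887510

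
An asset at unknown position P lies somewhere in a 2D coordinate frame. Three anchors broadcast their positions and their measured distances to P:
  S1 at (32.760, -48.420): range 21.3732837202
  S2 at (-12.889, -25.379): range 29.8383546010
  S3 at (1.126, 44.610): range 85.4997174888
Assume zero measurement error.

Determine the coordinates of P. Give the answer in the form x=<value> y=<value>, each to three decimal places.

x=13.095 y=-40.048

eq1: (x − 32.760)² + (y + 48.420)² = 21.3732837202²
eq2: (x + 12.889)² + (y + 25.379)² = 29.8383546010²
eq3: (x − 1.126)² + (y − 44.610)² = 85.4997174888²
eq1−eq3, eq1−eq2 (x²,y² cancel):
  -63.268·x + 186.060·y = -8279.778458
  -91.298·x + 46.082·y = -3041.004186
det = -63.268·46.082 − 186.060·-91.298 = 14071.389904
x = (-8279.778458·46.082 − 186.060·-3041.004186) / 14071.389904 = 13.094690
y = (-63.268·-3041.004186 − -8279.778458·-91.298) / 14071.389904 = -40.047853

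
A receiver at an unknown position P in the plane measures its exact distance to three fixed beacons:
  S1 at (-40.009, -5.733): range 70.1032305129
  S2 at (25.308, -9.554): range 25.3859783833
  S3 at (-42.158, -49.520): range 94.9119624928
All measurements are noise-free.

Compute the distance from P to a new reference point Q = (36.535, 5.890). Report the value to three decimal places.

eq1: (x + 40.009)² + (y + 5.733)² = 70.1032305129²
eq2: (x − 25.308)² + (y + 9.554)² = 25.3859783833²
eq3: (x + 42.158)² + (y + 49.520)² = 94.9119624928²
eq3−eq1, eq3−eq2 (x²,y² cancel):
  4.298·x + 87.574·y = 1497.877702
  134.932·x + 79.932·y = 4866.079142
det = 4.298·79.932 − 87.574·134.932 = -11472.987232
x = (1497.877702·79.932 − 87.574·4866.079142) / -11472.987232 = 26.707400
y = (4.298·4866.079142 − 1497.877702·134.932) / -11472.987232 = 15.793378
|P − Q| = √((26.707400 − 36.535)² + (15.793378 − 5.890)²) = 13.952012

13.952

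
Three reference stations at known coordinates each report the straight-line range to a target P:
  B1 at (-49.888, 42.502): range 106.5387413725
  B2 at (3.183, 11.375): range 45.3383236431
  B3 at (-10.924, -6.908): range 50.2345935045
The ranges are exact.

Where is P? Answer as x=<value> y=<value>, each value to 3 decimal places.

x=38.197 y=-17.428

eq1: (x + 49.888)² + (y − 42.502)² = 106.5387413725²
eq2: (x − 3.183)² + (y − 11.375)² = 45.3383236431²
eq3: (x + 10.924)² + (y + 6.908)² = 50.2345935045²
eq1−eq3, eq1−eq2 (x²,y² cancel):
  77.928·x − 98.820·y = 4698.810721
  106.142·x − 62.254·y = 5139.229388
det = 77.928·-62.254 − -98.820·106.142 = 5637.622728
x = (4698.810721·-62.254 − -98.820·5139.229388) / 5637.622728 = 38.196753
y = (77.928·5139.229388 − 4698.810721·106.142) / 5637.622728 = -17.427789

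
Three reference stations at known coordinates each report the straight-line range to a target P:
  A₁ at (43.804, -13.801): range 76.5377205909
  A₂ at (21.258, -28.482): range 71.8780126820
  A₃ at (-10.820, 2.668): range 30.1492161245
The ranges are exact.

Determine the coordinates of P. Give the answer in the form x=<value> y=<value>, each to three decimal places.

eq1: (x − 43.804)² + (y + 13.801)² = 76.5377205909²
eq2: (x − 21.258)² + (y + 28.482)² = 71.8780126820²
eq3: (x + 10.820)² + (y − 2.668)² = 30.1492161245²
eq2−eq3, eq2−eq1 (x²,y² cancel):
  -64.156·x + 62.300·y = 3118.537210
  45.092·x + 29.362·y = 154.557163
det = -64.156·29.362 − 62.300·45.092 = -4692.980072
x = (3118.537210·29.362 − 62.300·154.557163) / -4692.980072 = -17.459605
y = (-64.156·154.557163 − 3118.537210·45.092) / -4692.980072 = 32.077027

x=-17.460 y=32.077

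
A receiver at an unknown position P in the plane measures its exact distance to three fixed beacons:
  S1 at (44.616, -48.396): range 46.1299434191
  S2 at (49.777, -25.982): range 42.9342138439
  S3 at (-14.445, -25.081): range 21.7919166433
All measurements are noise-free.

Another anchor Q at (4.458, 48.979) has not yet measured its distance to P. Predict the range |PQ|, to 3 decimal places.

eq1: (x − 44.616)² + (y + 48.396)² = 46.1299434191²
eq2: (x − 49.777)² + (y + 25.982)² = 42.9342138439²
eq3: (x + 14.445)² + (y + 25.081)² = 21.7919166433²
eq2−eq1, eq2−eq3 (x²,y² cancel):
  -10.322·x − 44.828·y = 895.321258
  -128.444·x + 1.802·y = -946.640380
det = -10.322·1.802 − -44.828·-128.444 = -5776.487876
x = (895.321258·1.802 − -44.828·-946.640380) / -5776.487876 = 7.067032
y = (-10.322·-946.640380 − 895.321258·-128.444) / -5776.487876 = -21.599607
|P − Q| = √((7.067032 − 4.458)² + (-21.599607 − 48.979)²) = 70.626813

70.627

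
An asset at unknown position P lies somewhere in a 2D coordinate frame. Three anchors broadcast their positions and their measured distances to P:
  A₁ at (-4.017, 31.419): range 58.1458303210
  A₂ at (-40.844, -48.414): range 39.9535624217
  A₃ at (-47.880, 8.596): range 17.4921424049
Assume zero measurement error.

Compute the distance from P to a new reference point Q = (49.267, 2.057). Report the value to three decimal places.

eq1: (x + 4.017)² + (y − 31.419)² = 58.1458303210²
eq2: (x + 40.844)² + (y + 48.414)² = 39.9535624217²
eq3: (x + 47.880)² + (y − 8.596)² = 17.4921424049²
eq3−eq2, eq3−eq1 (x²,y² cancel):
  14.072·x − 114.020·y = 355.450012
  87.726·x + 45.646·y = -4438.058304
det = 14.072·45.646 − -114.020·87.726 = 10644.849032
x = (355.450012·45.646 − -114.020·-4438.058304) / 10644.849032 = -46.013103
y = (14.072·-4438.058304 − 355.450012·87.726) / 10644.849032 = -8.796232
|P − Q| = √((-46.013103 − 49.267)² + (-8.796232 − 2.057)²) = 95.896250

95.896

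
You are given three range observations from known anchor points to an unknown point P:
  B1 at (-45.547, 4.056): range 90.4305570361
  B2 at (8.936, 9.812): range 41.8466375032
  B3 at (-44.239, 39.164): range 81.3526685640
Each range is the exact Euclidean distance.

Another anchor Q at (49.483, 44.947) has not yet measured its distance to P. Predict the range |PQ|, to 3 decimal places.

eq1: (x + 45.547)² + (y − 4.056)² = 90.4305570361²
eq2: (x − 8.936)² + (y − 9.812)² = 41.8466375032²
eq3: (x + 44.239)² + (y − 39.164)² = 81.3526685640²
eq3−eq1, eq3−eq2 (x²,y² cancel):
  -2.616·x − 70.216·y = -2959.356635
  106.350·x − 58.704·y = 1552.335035
det = -2.616·-58.704 − -70.216·106.350 = 7621.041264
x = (-2959.356635·-58.704 − -70.216·1552.335035) / 7621.041264 = 37.097927
y = (-2.616·1552.335035 − -2959.356635·106.350) / 7621.041264 = 40.764334
|P − Q| = √((37.097927 − 49.483)² + (40.764334 − 44.947)²) = 13.072289

13.072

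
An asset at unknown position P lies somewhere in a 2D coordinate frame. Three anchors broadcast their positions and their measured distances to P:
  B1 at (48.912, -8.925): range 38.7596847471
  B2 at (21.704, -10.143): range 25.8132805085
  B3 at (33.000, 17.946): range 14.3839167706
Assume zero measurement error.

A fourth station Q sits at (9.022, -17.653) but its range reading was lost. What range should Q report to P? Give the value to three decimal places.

34.580

eq1: (x − 48.912)² + (y + 8.925)² = 38.7596847471²
eq2: (x − 21.704)² + (y + 10.143)² = 25.8132805085²
eq3: (x − 33.000)² + (y − 17.946)² = 14.3839167706²
eq3−eq2, eq3−eq1 (x²,y² cancel):
  -22.592·x − 56.178·y = -1296.543240
  31.824·x − 53.742·y = -234.435647
det = -22.592·-53.742 − -56.178·31.824 = 3001.947936
x = (-1296.543240·-53.742 − -56.178·-234.435647) / 3001.947936 = 18.824011
y = (-22.592·-234.435647 − -1296.543240·31.824) / 3001.947936 = 15.509117
|P − Q| = √((18.824011 − 9.022)² + (15.509117 − -17.653)²) = 34.580420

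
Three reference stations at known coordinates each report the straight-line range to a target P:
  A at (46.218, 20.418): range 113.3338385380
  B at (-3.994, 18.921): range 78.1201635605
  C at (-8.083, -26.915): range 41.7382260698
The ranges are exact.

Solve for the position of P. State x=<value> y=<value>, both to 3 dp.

x=-43.999 y=-48.179

eq1: (x − 46.218)² + (y − 20.418)² = 113.3338385380²
eq2: (x + 3.994)² + (y − 18.921)² = 78.1201635605²
eq3: (x + 8.083)² + (y + 26.915)² = 41.7382260698²
eq3−eq2, eq3−eq1 (x²,y² cancel):
  8.178·x + 91.672·y = -4776.476276
  108.602·x + 94.666·y = -9339.233308
det = 8.178·94.666 − 91.672·108.602 = -9181.583996
x = (-4776.476276·94.666 − 91.672·-9339.233308) / -9181.583996 = -43.998540
y = (8.178·-9339.233308 − -4776.476276·108.602) / -9181.583996 = -48.178901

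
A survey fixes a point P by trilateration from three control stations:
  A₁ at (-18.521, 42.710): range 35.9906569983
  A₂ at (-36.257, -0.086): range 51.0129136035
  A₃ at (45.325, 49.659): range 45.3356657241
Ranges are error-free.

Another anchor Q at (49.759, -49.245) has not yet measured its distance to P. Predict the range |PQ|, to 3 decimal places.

80.630

eq1: (x + 18.521)² + (y − 42.710)² = 35.9906569983²
eq2: (x + 36.257)² + (y + 0.086)² = 51.0129136035²
eq3: (x − 45.325)² + (y − 49.659)² = 45.3356657241²
eq2−eq1, eq2−eq3 (x²,y² cancel):
  35.472·x + 85.592·y = 2159.584059
  163.164·x + 99.490·y = 3752.789229
det = 35.472·99.490 − 85.592·163.164 = -10436.423808
x = (2159.584059·99.490 − 85.592·3752.789229) / -10436.423808 = 10.190437
y = (35.472·3752.789229 − 2159.584059·163.164) / -10436.423808 = 21.007908
|P − Q| = √((10.190437 − 49.759)² + (21.007908 − -49.245)²) = 80.629661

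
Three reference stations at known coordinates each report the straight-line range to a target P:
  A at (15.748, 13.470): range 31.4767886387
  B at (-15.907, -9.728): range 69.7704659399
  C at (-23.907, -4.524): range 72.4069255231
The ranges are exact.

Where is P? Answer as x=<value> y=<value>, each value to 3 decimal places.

x=33.726 y=39.308

eq1: (x − 15.748)² + (y − 13.470)² = 31.4767886387²
eq2: (x + 15.907)² + (y + 9.728)² = 69.7704659399²
eq3: (x + 23.907)² + (y + 4.524)² = 72.4069255231²
eq3−eq1, eq3−eq2 (x²,y² cancel):
  79.310·x + 35.988·y = 4089.403820
  16.000·x − 10.408·y = 130.500354
det = 79.310·-10.408 − 35.988·16.000 = -1401.266480
x = (4089.403820·-10.408 − 35.988·130.500354) / -1401.266480 = 33.725892
y = (79.310·130.500354 − 4089.403820·16.000) / -1401.266480 = 39.307640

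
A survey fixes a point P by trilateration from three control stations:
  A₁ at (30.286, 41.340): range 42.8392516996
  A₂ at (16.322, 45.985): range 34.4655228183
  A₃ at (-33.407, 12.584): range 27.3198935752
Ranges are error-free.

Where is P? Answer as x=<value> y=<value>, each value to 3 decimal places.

x=-7.414 y=20.996

eq1: (x − 30.286)² + (y − 41.340)² = 42.8392516996²
eq2: (x − 16.322)² + (y − 45.985)² = 34.4655228183²
eq3: (x + 33.407)² + (y − 12.584)² = 27.3198935752²
eq3−eq1, eq3−eq2 (x²,y² cancel):
  127.386·x + 57.512·y = 263.027790
  99.458·x + 66.802·y = 665.147526
det = 127.386·66.802 − 57.512·99.458 = 2789.611076
x = (263.027790·66.802 − 57.512·665.147526) / 2789.611076 = -7.414360
y = (127.386·665.147526 − 263.027790·99.458) / 2789.611076 = 20.995853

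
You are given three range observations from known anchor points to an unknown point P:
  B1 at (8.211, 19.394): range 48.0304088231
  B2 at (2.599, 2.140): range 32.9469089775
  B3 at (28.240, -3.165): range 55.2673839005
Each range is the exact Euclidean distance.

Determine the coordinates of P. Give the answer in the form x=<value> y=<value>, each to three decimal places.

x=-25.861 y=-14.459

eq1: (x − 8.211)² + (y − 19.394)² = 48.0304088231²
eq2: (x − 2.599)² + (y − 2.140)² = 32.9469089775²
eq3: (x − 28.240)² + (y + 3.165)² = 55.2673839005²
eq3−eq1, eq3−eq2 (x²,y² cancel):
  -40.058·x + 45.118·y = 383.596483
  -51.282·x + 10.610·y = 1172.804488
det = -40.058·10.610 − 45.118·-51.282 = 1888.725896
x = (383.596483·10.610 − 45.118·1172.804488) / 1888.725896 = -25.861156
y = (-40.058·1172.804488 − 383.596483·-51.282) / 1888.725896 = -14.458746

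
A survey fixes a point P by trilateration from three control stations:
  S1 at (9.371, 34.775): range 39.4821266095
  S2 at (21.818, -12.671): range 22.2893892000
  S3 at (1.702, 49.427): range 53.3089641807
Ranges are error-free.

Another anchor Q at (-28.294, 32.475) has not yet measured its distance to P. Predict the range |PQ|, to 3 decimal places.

eq1: (x − 9.371)² + (y − 34.775)² = 39.4821266095²
eq2: (x − 21.818)² + (y + 12.671)² = 22.2893892000²
eq3: (x − 1.702)² + (y − 49.427)² = 53.3089641807²
eq3−eq1, eq3−eq2 (x²,y² cancel):
  15.338·x − 29.304·y = 134.198473
  40.232·x − 124.196·y = 535.683023
det = 15.338·-124.196 − -29.304·40.232 = -725.959720
x = (134.198473·-124.196 − -29.304·535.683023) / -725.959720 = 1.335141
y = (15.338·535.683023 − 134.198473·40.232) / -725.959720 = -3.880702
|P − Q| = √((1.335141 − -28.294)² + (-3.880702 − 32.475)²) = 46.900139

46.900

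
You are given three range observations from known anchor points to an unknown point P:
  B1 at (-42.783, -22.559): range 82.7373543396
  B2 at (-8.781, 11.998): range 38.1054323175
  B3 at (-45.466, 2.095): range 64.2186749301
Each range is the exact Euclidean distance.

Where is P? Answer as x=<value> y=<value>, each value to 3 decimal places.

eq1: (x + 42.783)² + (y + 22.559)² = 82.7373543396²
eq2: (x + 8.781)² + (y − 11.998)² = 38.1054323175²
eq3: (x + 45.466)² + (y − 2.095)² = 64.2186749301²
eq1−eq3, eq1−eq2 (x²,y² cancel):
  -5.366·x + 49.308·y = 2453.684204
  68.004·x + 69.114·y = 3275.210226
det = -5.366·69.114 − 49.308·68.004 = -3724.006956
x = (2453.684204·69.114 − 49.308·3275.210226) / -3724.006956 = -2.172355
y = (-5.366·3275.210226 − 2453.684204·68.004) / -3724.006956 = 49.525987

x=-2.172 y=49.526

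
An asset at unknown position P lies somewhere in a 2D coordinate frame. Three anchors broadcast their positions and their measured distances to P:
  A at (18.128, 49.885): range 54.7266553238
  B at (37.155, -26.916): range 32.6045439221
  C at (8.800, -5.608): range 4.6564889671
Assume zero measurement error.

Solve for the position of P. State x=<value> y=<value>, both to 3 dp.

x=13.353 y=-4.633

eq1: (x − 18.128)² + (y − 49.885)² = 54.7266553238²
eq2: (x − 37.155)² + (y + 26.916)² = 32.6045439221²
eq3: (x − 8.800)² + (y + 5.608)² = 4.6564889671²
eq3−eq2, eq3−eq1 (x²,y² cancel):
  56.710·x − 42.616·y = 954.702022
  18.656·x + 110.986·y = -265.075968
det = 56.710·110.986 − -42.616·18.656 = 7089.060156
x = (954.702022·110.986 − -42.616·-265.075968) / 7089.060156 = 13.353263
y = (56.710·-265.075968 − 954.702022·18.656) / 7089.060156 = -4.632967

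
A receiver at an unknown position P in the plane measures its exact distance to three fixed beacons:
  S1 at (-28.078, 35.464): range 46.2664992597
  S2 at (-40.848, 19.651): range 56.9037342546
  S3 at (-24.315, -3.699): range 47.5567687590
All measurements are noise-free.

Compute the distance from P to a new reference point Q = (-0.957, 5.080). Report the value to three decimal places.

23.613

eq1: (x + 28.078)² + (y − 35.464)² = 46.2664992597²
eq2: (x + 40.848)² + (y − 19.651)² = 56.9037342546²
eq3: (x + 24.315)² + (y + 3.699)² = 47.5567687590²
eq2−eq3, eq2−eq1 (x²,y² cancel):
  33.066·x − 46.700·y = -473.430362
  25.540·x + 31.626·y = 1088.794493
det = 33.066·31.626 − -46.700·25.540 = 2238.463316
x = (-473.430362·31.626 − -46.700·1088.794493) / 2238.463316 = 16.026170
y = (33.066·1088.794493 − -473.430362·25.540) / 2238.463316 = 21.485047
|P − Q| = √((16.026170 − -0.957)² + (21.485047 − 5.080)²) = 23.612574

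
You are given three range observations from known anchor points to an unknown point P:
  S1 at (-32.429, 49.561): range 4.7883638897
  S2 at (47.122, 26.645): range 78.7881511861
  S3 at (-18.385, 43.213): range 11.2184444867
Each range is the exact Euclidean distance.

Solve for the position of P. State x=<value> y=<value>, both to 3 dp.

eq1: (x + 32.429)² + (y − 49.561)² = 4.7883638897²
eq2: (x − 47.122)² + (y − 26.645)² = 78.7881511861²
eq3: (x + 18.385)² + (y − 43.213)² = 11.2184444867²
eq1−eq2, eq1−eq3 (x²,y² cancel):
  159.102·x − 45.832·y = -6762.138192
  28.088·x − 12.696·y = -1405.486236
det = 159.102·-12.696 − -45.832·28.088 = -732.629776
x = (-6762.138192·-12.696 − -45.832·-1405.486236) / -732.629776 = -29.258791
y = (159.102·-1405.486236 − -6762.138192·28.088) / -732.629776 = 45.972379

x=-29.259 y=45.972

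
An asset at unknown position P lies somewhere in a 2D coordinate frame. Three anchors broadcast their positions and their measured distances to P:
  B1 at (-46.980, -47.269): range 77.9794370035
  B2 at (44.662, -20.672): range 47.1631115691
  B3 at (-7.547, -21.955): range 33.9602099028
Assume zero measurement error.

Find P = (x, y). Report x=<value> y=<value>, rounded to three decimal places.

x=7.568 y=8.456

eq1: (x + 46.980)² + (y + 47.269)² = 77.9794370035²
eq2: (x − 44.662)² + (y + 20.672)² = 47.1631115691²
eq3: (x + 7.547)² + (y + 21.955)² = 33.9602099028²
eq2−eq1, eq2−eq3 (x²,y² cancel):
  -183.284·x − 53.194·y = -1836.980570
  -104.418·x − 2.566·y = -811.983358
det = -183.284·-2.566 − -53.194·-104.418 = -5084.104348
x = (-1836.980570·-2.566 − -53.194·-811.983358) / -5084.104348 = 7.568482
y = (-183.284·-811.983358 − -1836.980570·-104.418) / -5084.104348 = 8.455822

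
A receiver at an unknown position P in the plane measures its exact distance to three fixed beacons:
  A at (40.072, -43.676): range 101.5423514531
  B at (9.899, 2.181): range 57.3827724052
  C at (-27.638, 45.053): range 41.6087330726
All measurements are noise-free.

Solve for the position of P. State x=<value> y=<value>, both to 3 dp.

x=-47.156 y=8.306

eq1: (x − 40.072)² + (y + 43.676)² = 101.5423514531²
eq2: (x − 9.899)² + (y − 2.181)² = 57.3827724052²
eq3: (x + 27.638)² + (y − 45.053)² = 41.6087330726²
eq3−eq2, eq3−eq1 (x²,y² cancel):
  75.074·x − 85.744·y = -4252.380792
  135.420·x − 177.458·y = -7859.836164
det = 75.074·-177.458 − -85.744·135.420 = -1711.029412
x = (-4252.380792·-177.458 − -85.744·-7859.836164) / -1711.029412 = -47.155939
y = (75.074·-7859.836164 − -4252.380792·135.420) / -1711.029412 = 8.306072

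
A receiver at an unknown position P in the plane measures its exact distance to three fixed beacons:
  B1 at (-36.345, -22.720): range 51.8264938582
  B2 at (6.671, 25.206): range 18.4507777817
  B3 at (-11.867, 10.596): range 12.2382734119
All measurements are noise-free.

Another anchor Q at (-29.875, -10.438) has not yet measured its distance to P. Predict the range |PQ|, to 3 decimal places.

37.946

eq1: (x + 36.345)² + (y + 22.720)² = 51.8264938582²
eq2: (x − 6.671)² + (y − 25.206)² = 18.4507777817²
eq3: (x + 11.867)² + (y − 10.596)² = 12.2382734119²
eq2−eq1, eq2−eq3 (x²,y² cancel):
  -86.032·x − 95.852·y = -1188.241517
  -37.076·x − 29.220·y = -236.087907
det = -86.032·-29.220 − -95.852·-37.076 = -1039.953712
x = (-1188.241517·-29.220 − -95.852·-236.087907) / -1039.953712 = -11.626401
y = (-86.032·-236.087907 − -1188.241517·-37.076) / -1039.953712 = 22.831908
|P − Q| = √((-11.626401 − -29.875)² + (22.831908 − -10.438)²) = 37.945990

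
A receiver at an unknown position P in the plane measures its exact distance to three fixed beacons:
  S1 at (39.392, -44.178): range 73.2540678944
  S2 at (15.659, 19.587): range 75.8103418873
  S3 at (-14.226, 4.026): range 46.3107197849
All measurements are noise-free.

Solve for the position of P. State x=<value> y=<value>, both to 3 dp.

x=-33.604 y=-38.036

eq1: (x − 39.392)² + (y + 44.178)² = 73.2540678944²
eq2: (x − 15.659)² + (y − 19.587)² = 75.8103418873²
eq3: (x + 14.226)² + (y − 4.026)² = 46.3107197849²
eq2−eq3, eq2−eq1 (x²,y² cancel):
  -59.770·x − 31.122·y = 3192.258072
  47.466·x − 127.530·y = 3255.619972
det = -59.770·-127.530 − -31.122·47.466 = 9099.704952
x = (3192.258072·-127.530 − -31.122·3255.619972) / 9099.704952 = -33.604086
y = (-59.770·3255.619972 − 3192.258072·47.466) / 9099.704952 = -38.035533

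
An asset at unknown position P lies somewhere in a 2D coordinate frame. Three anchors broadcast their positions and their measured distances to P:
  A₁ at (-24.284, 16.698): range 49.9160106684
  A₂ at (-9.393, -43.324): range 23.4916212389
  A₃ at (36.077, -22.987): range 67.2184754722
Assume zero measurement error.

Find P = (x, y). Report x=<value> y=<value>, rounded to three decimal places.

x=-30.415 y=-32.840

eq1: (x + 24.284)² + (y − 16.698)² = 49.9160106684²
eq2: (x + 9.393)² + (y + 43.324)² = 23.4916212389²
eq3: (x − 36.077)² + (y + 22.987)² = 67.2184754722²
eq3−eq2, eq3−eq1 (x²,y² cancel):
  -90.940·x − 40.674·y = 4101.712503
  -120.722·x + 79.370·y = 1065.299086
det = -90.940·79.370 − -40.674·-120.722 = -12128.154428
x = (4101.712503·79.370 − -40.674·1065.299086) / -12128.154428 = -30.415419
y = (-90.940·1065.299086 − 4101.712503·-120.722) / -12128.154428 = -32.840004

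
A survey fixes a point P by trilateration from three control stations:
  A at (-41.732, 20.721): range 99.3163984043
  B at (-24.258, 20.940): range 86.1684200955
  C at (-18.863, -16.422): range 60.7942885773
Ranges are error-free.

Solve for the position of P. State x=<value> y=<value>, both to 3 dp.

eq1: (x + 41.732)² + (y − 20.721)² = 99.3163984043²
eq2: (x + 24.258)² + (y − 20.940)² = 86.1684200955²
eq3: (x + 18.863)² + (y + 16.422)² = 60.7942885773²
eq1−eq2, eq1−eq3 (x²,y² cancel):
  34.948·x + 0.438·y = 1294.764869
  45.738·x − 74.286·y = 4622.376656
det = 34.948·-74.286 − 0.438·45.738 = -2616.180372
x = (1294.764869·-74.286 − 0.438·4622.376656) / -2616.180372 = 37.538507
y = (34.948·4622.376656 − 1294.764869·45.738) / -2616.180372 = -39.111548

x=37.539 y=-39.112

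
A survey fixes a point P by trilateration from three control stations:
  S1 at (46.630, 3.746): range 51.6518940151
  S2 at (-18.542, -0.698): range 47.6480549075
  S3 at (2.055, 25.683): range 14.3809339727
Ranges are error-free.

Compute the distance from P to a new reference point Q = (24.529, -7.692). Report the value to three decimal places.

48.956

eq1: (x − 46.630)² + (y − 3.746)² = 51.6518940151²
eq2: (x + 18.542)² + (y + 0.698)² = 47.6480549075²
eq3: (x − 2.055)² + (y − 25.683)² = 14.3809339727²
eq2−eq3, eq2−eq1 (x²,y² cancel):
  41.194·x + 52.762·y = 2383.072421
  130.344·x + 8.888·y = 1446.515429
det = 41.194·8.888 − 52.762·130.344 = -6511.077856
x = (2383.072421·8.888 − 52.762·1446.515429) / -6511.077856 = 8.468690
y = (41.194·1446.515429 − 2383.072421·130.344) / -6511.077856 = 38.554513
|P − Q| = √((8.468690 − 24.529)² + (38.554513 − -7.692)²) = 48.955832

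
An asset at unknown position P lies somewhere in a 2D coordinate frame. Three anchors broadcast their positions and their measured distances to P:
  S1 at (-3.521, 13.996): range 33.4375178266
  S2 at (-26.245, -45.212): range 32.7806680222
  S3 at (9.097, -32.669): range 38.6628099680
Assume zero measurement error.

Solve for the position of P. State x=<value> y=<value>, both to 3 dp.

eq1: (x + 3.521)² + (y − 13.996)² = 33.4375178266²
eq2: (x + 26.245)² + (y + 45.212)² = 32.7806680222²
eq3: (x − 9.097)² + (y + 32.669)² = 38.6628099680²
eq3−eq2, eq3−eq1 (x²,y² cancel):
  -70.684·x − 25.086·y = 2003.146678
  -25.236·x + 93.330·y = -564.988237
det = -70.684·93.330 − -25.086·-25.236 = -7230.008016
x = (2003.146678·93.330 − -25.086·-564.988237) / -7230.008016 = -23.897675
y = (-70.684·-564.988237 − 2003.146678·-25.236) / -7230.008016 = -12.515482

x=-23.898 y=-12.515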